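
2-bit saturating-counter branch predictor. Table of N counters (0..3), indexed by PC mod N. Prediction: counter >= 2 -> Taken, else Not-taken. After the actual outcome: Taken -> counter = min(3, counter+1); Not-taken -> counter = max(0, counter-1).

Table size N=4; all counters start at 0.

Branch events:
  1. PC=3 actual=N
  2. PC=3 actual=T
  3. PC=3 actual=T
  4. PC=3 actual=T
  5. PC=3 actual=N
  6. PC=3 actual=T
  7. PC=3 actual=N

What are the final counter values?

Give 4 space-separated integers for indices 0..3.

Answer: 0 0 0 2

Derivation:
Ev 1: PC=3 idx=3 pred=N actual=N -> ctr[3]=0
Ev 2: PC=3 idx=3 pred=N actual=T -> ctr[3]=1
Ev 3: PC=3 idx=3 pred=N actual=T -> ctr[3]=2
Ev 4: PC=3 idx=3 pred=T actual=T -> ctr[3]=3
Ev 5: PC=3 idx=3 pred=T actual=N -> ctr[3]=2
Ev 6: PC=3 idx=3 pred=T actual=T -> ctr[3]=3
Ev 7: PC=3 idx=3 pred=T actual=N -> ctr[3]=2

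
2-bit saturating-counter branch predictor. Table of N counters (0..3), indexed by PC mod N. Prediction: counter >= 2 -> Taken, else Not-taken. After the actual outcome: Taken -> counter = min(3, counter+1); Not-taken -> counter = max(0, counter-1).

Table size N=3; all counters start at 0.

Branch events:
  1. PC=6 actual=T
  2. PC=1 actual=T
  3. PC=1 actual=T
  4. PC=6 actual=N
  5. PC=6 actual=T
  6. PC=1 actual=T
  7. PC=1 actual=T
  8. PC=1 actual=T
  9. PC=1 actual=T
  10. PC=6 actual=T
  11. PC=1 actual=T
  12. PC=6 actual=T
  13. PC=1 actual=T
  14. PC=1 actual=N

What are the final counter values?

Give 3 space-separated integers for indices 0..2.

Ev 1: PC=6 idx=0 pred=N actual=T -> ctr[0]=1
Ev 2: PC=1 idx=1 pred=N actual=T -> ctr[1]=1
Ev 3: PC=1 idx=1 pred=N actual=T -> ctr[1]=2
Ev 4: PC=6 idx=0 pred=N actual=N -> ctr[0]=0
Ev 5: PC=6 idx=0 pred=N actual=T -> ctr[0]=1
Ev 6: PC=1 idx=1 pred=T actual=T -> ctr[1]=3
Ev 7: PC=1 idx=1 pred=T actual=T -> ctr[1]=3
Ev 8: PC=1 idx=1 pred=T actual=T -> ctr[1]=3
Ev 9: PC=1 idx=1 pred=T actual=T -> ctr[1]=3
Ev 10: PC=6 idx=0 pred=N actual=T -> ctr[0]=2
Ev 11: PC=1 idx=1 pred=T actual=T -> ctr[1]=3
Ev 12: PC=6 idx=0 pred=T actual=T -> ctr[0]=3
Ev 13: PC=1 idx=1 pred=T actual=T -> ctr[1]=3
Ev 14: PC=1 idx=1 pred=T actual=N -> ctr[1]=2

Answer: 3 2 0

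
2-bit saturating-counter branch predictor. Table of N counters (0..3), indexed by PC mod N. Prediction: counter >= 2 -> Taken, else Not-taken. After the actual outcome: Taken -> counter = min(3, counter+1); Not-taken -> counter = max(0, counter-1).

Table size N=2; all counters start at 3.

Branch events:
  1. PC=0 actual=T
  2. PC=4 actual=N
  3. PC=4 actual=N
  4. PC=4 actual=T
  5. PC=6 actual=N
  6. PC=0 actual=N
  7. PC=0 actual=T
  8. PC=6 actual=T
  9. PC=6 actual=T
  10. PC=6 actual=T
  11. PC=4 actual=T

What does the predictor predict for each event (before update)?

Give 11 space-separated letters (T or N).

Answer: T T T N T N N N T T T

Derivation:
Ev 1: PC=0 idx=0 pred=T actual=T -> ctr[0]=3
Ev 2: PC=4 idx=0 pred=T actual=N -> ctr[0]=2
Ev 3: PC=4 idx=0 pred=T actual=N -> ctr[0]=1
Ev 4: PC=4 idx=0 pred=N actual=T -> ctr[0]=2
Ev 5: PC=6 idx=0 pred=T actual=N -> ctr[0]=1
Ev 6: PC=0 idx=0 pred=N actual=N -> ctr[0]=0
Ev 7: PC=0 idx=0 pred=N actual=T -> ctr[0]=1
Ev 8: PC=6 idx=0 pred=N actual=T -> ctr[0]=2
Ev 9: PC=6 idx=0 pred=T actual=T -> ctr[0]=3
Ev 10: PC=6 idx=0 pred=T actual=T -> ctr[0]=3
Ev 11: PC=4 idx=0 pred=T actual=T -> ctr[0]=3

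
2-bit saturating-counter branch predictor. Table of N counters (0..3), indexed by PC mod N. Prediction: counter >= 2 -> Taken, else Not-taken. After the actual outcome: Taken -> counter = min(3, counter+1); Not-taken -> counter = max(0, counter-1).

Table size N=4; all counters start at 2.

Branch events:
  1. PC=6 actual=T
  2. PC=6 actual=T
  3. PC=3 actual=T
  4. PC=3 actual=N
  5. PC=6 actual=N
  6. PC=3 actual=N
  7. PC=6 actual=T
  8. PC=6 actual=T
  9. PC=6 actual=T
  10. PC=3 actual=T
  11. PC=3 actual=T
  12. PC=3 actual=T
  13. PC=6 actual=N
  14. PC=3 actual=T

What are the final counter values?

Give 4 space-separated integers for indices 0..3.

Answer: 2 2 2 3

Derivation:
Ev 1: PC=6 idx=2 pred=T actual=T -> ctr[2]=3
Ev 2: PC=6 idx=2 pred=T actual=T -> ctr[2]=3
Ev 3: PC=3 idx=3 pred=T actual=T -> ctr[3]=3
Ev 4: PC=3 idx=3 pred=T actual=N -> ctr[3]=2
Ev 5: PC=6 idx=2 pred=T actual=N -> ctr[2]=2
Ev 6: PC=3 idx=3 pred=T actual=N -> ctr[3]=1
Ev 7: PC=6 idx=2 pred=T actual=T -> ctr[2]=3
Ev 8: PC=6 idx=2 pred=T actual=T -> ctr[2]=3
Ev 9: PC=6 idx=2 pred=T actual=T -> ctr[2]=3
Ev 10: PC=3 idx=3 pred=N actual=T -> ctr[3]=2
Ev 11: PC=3 idx=3 pred=T actual=T -> ctr[3]=3
Ev 12: PC=3 idx=3 pred=T actual=T -> ctr[3]=3
Ev 13: PC=6 idx=2 pred=T actual=N -> ctr[2]=2
Ev 14: PC=3 idx=3 pred=T actual=T -> ctr[3]=3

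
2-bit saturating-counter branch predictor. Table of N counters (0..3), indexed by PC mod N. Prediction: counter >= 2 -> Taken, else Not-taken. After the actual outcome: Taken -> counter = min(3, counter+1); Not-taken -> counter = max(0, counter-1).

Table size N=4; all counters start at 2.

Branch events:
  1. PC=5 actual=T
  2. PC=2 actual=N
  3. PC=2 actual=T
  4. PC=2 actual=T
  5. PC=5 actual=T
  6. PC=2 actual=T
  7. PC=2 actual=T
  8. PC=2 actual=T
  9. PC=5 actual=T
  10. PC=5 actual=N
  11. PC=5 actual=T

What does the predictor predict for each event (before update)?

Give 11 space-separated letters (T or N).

Ev 1: PC=5 idx=1 pred=T actual=T -> ctr[1]=3
Ev 2: PC=2 idx=2 pred=T actual=N -> ctr[2]=1
Ev 3: PC=2 idx=2 pred=N actual=T -> ctr[2]=2
Ev 4: PC=2 idx=2 pred=T actual=T -> ctr[2]=3
Ev 5: PC=5 idx=1 pred=T actual=T -> ctr[1]=3
Ev 6: PC=2 idx=2 pred=T actual=T -> ctr[2]=3
Ev 7: PC=2 idx=2 pred=T actual=T -> ctr[2]=3
Ev 8: PC=2 idx=2 pred=T actual=T -> ctr[2]=3
Ev 9: PC=5 idx=1 pred=T actual=T -> ctr[1]=3
Ev 10: PC=5 idx=1 pred=T actual=N -> ctr[1]=2
Ev 11: PC=5 idx=1 pred=T actual=T -> ctr[1]=3

Answer: T T N T T T T T T T T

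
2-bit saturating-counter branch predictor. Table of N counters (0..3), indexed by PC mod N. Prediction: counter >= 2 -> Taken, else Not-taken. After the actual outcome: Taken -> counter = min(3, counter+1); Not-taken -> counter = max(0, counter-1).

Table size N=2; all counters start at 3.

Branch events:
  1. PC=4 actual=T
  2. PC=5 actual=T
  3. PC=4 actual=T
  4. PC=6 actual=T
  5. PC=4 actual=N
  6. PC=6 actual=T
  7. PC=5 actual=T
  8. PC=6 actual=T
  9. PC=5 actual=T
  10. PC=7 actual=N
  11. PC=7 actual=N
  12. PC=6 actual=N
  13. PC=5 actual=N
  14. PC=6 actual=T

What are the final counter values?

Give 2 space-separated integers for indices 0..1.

Answer: 3 0

Derivation:
Ev 1: PC=4 idx=0 pred=T actual=T -> ctr[0]=3
Ev 2: PC=5 idx=1 pred=T actual=T -> ctr[1]=3
Ev 3: PC=4 idx=0 pred=T actual=T -> ctr[0]=3
Ev 4: PC=6 idx=0 pred=T actual=T -> ctr[0]=3
Ev 5: PC=4 idx=0 pred=T actual=N -> ctr[0]=2
Ev 6: PC=6 idx=0 pred=T actual=T -> ctr[0]=3
Ev 7: PC=5 idx=1 pred=T actual=T -> ctr[1]=3
Ev 8: PC=6 idx=0 pred=T actual=T -> ctr[0]=3
Ev 9: PC=5 idx=1 pred=T actual=T -> ctr[1]=3
Ev 10: PC=7 idx=1 pred=T actual=N -> ctr[1]=2
Ev 11: PC=7 idx=1 pred=T actual=N -> ctr[1]=1
Ev 12: PC=6 idx=0 pred=T actual=N -> ctr[0]=2
Ev 13: PC=5 idx=1 pred=N actual=N -> ctr[1]=0
Ev 14: PC=6 idx=0 pred=T actual=T -> ctr[0]=3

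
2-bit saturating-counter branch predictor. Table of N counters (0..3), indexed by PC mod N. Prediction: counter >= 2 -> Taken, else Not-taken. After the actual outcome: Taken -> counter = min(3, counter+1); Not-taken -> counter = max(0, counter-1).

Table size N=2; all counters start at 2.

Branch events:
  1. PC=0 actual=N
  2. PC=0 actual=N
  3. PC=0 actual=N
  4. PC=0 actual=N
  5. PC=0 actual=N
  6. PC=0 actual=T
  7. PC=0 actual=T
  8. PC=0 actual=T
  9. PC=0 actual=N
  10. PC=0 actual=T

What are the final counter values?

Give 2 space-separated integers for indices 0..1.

Answer: 3 2

Derivation:
Ev 1: PC=0 idx=0 pred=T actual=N -> ctr[0]=1
Ev 2: PC=0 idx=0 pred=N actual=N -> ctr[0]=0
Ev 3: PC=0 idx=0 pred=N actual=N -> ctr[0]=0
Ev 4: PC=0 idx=0 pred=N actual=N -> ctr[0]=0
Ev 5: PC=0 idx=0 pred=N actual=N -> ctr[0]=0
Ev 6: PC=0 idx=0 pred=N actual=T -> ctr[0]=1
Ev 7: PC=0 idx=0 pred=N actual=T -> ctr[0]=2
Ev 8: PC=0 idx=0 pred=T actual=T -> ctr[0]=3
Ev 9: PC=0 idx=0 pred=T actual=N -> ctr[0]=2
Ev 10: PC=0 idx=0 pred=T actual=T -> ctr[0]=3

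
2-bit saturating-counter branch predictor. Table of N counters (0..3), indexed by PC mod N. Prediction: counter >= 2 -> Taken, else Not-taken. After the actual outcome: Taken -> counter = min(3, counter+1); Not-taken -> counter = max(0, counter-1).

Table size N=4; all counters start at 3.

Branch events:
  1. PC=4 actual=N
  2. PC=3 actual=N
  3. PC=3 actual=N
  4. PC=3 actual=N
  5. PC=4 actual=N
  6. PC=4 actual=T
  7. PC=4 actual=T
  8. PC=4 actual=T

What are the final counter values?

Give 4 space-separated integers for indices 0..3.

Answer: 3 3 3 0

Derivation:
Ev 1: PC=4 idx=0 pred=T actual=N -> ctr[0]=2
Ev 2: PC=3 idx=3 pred=T actual=N -> ctr[3]=2
Ev 3: PC=3 idx=3 pred=T actual=N -> ctr[3]=1
Ev 4: PC=3 idx=3 pred=N actual=N -> ctr[3]=0
Ev 5: PC=4 idx=0 pred=T actual=N -> ctr[0]=1
Ev 6: PC=4 idx=0 pred=N actual=T -> ctr[0]=2
Ev 7: PC=4 idx=0 pred=T actual=T -> ctr[0]=3
Ev 8: PC=4 idx=0 pred=T actual=T -> ctr[0]=3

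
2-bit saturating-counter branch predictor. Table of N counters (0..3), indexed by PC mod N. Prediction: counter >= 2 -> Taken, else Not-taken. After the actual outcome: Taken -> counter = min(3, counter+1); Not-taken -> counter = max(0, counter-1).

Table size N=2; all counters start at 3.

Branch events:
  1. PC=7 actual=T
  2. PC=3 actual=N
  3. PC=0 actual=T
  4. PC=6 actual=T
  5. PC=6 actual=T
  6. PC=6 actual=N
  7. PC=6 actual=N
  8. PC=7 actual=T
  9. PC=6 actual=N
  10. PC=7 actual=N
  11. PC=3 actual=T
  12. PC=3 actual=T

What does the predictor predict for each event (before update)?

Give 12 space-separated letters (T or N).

Ev 1: PC=7 idx=1 pred=T actual=T -> ctr[1]=3
Ev 2: PC=3 idx=1 pred=T actual=N -> ctr[1]=2
Ev 3: PC=0 idx=0 pred=T actual=T -> ctr[0]=3
Ev 4: PC=6 idx=0 pred=T actual=T -> ctr[0]=3
Ev 5: PC=6 idx=0 pred=T actual=T -> ctr[0]=3
Ev 6: PC=6 idx=0 pred=T actual=N -> ctr[0]=2
Ev 7: PC=6 idx=0 pred=T actual=N -> ctr[0]=1
Ev 8: PC=7 idx=1 pred=T actual=T -> ctr[1]=3
Ev 9: PC=6 idx=0 pred=N actual=N -> ctr[0]=0
Ev 10: PC=7 idx=1 pred=T actual=N -> ctr[1]=2
Ev 11: PC=3 idx=1 pred=T actual=T -> ctr[1]=3
Ev 12: PC=3 idx=1 pred=T actual=T -> ctr[1]=3

Answer: T T T T T T T T N T T T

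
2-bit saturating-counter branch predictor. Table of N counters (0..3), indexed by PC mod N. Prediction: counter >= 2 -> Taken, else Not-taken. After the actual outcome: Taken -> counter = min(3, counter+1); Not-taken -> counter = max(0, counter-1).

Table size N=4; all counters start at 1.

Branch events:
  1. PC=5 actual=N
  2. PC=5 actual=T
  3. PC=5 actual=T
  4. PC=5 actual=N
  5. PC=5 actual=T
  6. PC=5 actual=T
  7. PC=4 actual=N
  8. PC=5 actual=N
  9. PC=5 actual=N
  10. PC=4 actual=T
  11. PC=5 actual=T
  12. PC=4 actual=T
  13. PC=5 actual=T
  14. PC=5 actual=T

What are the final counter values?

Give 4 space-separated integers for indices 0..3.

Ev 1: PC=5 idx=1 pred=N actual=N -> ctr[1]=0
Ev 2: PC=5 idx=1 pred=N actual=T -> ctr[1]=1
Ev 3: PC=5 idx=1 pred=N actual=T -> ctr[1]=2
Ev 4: PC=5 idx=1 pred=T actual=N -> ctr[1]=1
Ev 5: PC=5 idx=1 pred=N actual=T -> ctr[1]=2
Ev 6: PC=5 idx=1 pred=T actual=T -> ctr[1]=3
Ev 7: PC=4 idx=0 pred=N actual=N -> ctr[0]=0
Ev 8: PC=5 idx=1 pred=T actual=N -> ctr[1]=2
Ev 9: PC=5 idx=1 pred=T actual=N -> ctr[1]=1
Ev 10: PC=4 idx=0 pred=N actual=T -> ctr[0]=1
Ev 11: PC=5 idx=1 pred=N actual=T -> ctr[1]=2
Ev 12: PC=4 idx=0 pred=N actual=T -> ctr[0]=2
Ev 13: PC=5 idx=1 pred=T actual=T -> ctr[1]=3
Ev 14: PC=5 idx=1 pred=T actual=T -> ctr[1]=3

Answer: 2 3 1 1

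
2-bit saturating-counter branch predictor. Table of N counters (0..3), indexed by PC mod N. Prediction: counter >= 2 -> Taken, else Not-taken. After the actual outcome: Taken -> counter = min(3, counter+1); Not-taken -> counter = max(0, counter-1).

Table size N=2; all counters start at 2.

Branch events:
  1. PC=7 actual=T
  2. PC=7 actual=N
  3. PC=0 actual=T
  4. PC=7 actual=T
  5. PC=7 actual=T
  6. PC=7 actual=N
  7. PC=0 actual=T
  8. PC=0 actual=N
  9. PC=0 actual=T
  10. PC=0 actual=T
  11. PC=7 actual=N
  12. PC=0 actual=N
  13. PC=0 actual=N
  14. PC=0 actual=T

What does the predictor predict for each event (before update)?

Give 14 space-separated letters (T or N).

Ev 1: PC=7 idx=1 pred=T actual=T -> ctr[1]=3
Ev 2: PC=7 idx=1 pred=T actual=N -> ctr[1]=2
Ev 3: PC=0 idx=0 pred=T actual=T -> ctr[0]=3
Ev 4: PC=7 idx=1 pred=T actual=T -> ctr[1]=3
Ev 5: PC=7 idx=1 pred=T actual=T -> ctr[1]=3
Ev 6: PC=7 idx=1 pred=T actual=N -> ctr[1]=2
Ev 7: PC=0 idx=0 pred=T actual=T -> ctr[0]=3
Ev 8: PC=0 idx=0 pred=T actual=N -> ctr[0]=2
Ev 9: PC=0 idx=0 pred=T actual=T -> ctr[0]=3
Ev 10: PC=0 idx=0 pred=T actual=T -> ctr[0]=3
Ev 11: PC=7 idx=1 pred=T actual=N -> ctr[1]=1
Ev 12: PC=0 idx=0 pred=T actual=N -> ctr[0]=2
Ev 13: PC=0 idx=0 pred=T actual=N -> ctr[0]=1
Ev 14: PC=0 idx=0 pred=N actual=T -> ctr[0]=2

Answer: T T T T T T T T T T T T T N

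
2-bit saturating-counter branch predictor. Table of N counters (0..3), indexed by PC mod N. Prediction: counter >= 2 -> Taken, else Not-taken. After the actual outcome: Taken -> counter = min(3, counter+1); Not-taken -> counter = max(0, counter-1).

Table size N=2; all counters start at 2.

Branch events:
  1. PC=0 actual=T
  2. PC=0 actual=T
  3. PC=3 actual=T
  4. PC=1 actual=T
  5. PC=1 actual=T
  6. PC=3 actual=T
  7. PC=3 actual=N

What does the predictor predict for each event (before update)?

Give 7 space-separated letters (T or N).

Answer: T T T T T T T

Derivation:
Ev 1: PC=0 idx=0 pred=T actual=T -> ctr[0]=3
Ev 2: PC=0 idx=0 pred=T actual=T -> ctr[0]=3
Ev 3: PC=3 idx=1 pred=T actual=T -> ctr[1]=3
Ev 4: PC=1 idx=1 pred=T actual=T -> ctr[1]=3
Ev 5: PC=1 idx=1 pred=T actual=T -> ctr[1]=3
Ev 6: PC=3 idx=1 pred=T actual=T -> ctr[1]=3
Ev 7: PC=3 idx=1 pred=T actual=N -> ctr[1]=2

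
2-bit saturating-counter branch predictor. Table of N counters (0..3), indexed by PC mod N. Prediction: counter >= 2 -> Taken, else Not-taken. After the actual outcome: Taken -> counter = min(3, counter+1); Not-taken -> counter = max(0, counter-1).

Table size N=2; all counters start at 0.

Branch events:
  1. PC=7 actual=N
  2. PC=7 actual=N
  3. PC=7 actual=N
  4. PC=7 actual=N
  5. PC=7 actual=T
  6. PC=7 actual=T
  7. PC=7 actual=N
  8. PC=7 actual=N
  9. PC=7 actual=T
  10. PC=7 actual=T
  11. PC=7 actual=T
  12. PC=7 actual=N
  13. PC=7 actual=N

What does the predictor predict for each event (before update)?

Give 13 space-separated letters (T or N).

Ev 1: PC=7 idx=1 pred=N actual=N -> ctr[1]=0
Ev 2: PC=7 idx=1 pred=N actual=N -> ctr[1]=0
Ev 3: PC=7 idx=1 pred=N actual=N -> ctr[1]=0
Ev 4: PC=7 idx=1 pred=N actual=N -> ctr[1]=0
Ev 5: PC=7 idx=1 pred=N actual=T -> ctr[1]=1
Ev 6: PC=7 idx=1 pred=N actual=T -> ctr[1]=2
Ev 7: PC=7 idx=1 pred=T actual=N -> ctr[1]=1
Ev 8: PC=7 idx=1 pred=N actual=N -> ctr[1]=0
Ev 9: PC=7 idx=1 pred=N actual=T -> ctr[1]=1
Ev 10: PC=7 idx=1 pred=N actual=T -> ctr[1]=2
Ev 11: PC=7 idx=1 pred=T actual=T -> ctr[1]=3
Ev 12: PC=7 idx=1 pred=T actual=N -> ctr[1]=2
Ev 13: PC=7 idx=1 pred=T actual=N -> ctr[1]=1

Answer: N N N N N N T N N N T T T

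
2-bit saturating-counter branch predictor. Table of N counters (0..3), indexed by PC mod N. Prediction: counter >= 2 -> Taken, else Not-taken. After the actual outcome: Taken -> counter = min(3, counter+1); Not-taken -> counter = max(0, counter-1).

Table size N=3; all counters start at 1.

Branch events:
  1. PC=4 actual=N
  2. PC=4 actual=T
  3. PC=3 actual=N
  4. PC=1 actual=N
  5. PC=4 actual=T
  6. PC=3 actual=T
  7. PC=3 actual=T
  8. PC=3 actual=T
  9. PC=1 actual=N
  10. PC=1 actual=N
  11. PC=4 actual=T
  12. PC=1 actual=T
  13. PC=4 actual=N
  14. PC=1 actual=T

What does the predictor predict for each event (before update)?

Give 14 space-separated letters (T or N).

Ev 1: PC=4 idx=1 pred=N actual=N -> ctr[1]=0
Ev 2: PC=4 idx=1 pred=N actual=T -> ctr[1]=1
Ev 3: PC=3 idx=0 pred=N actual=N -> ctr[0]=0
Ev 4: PC=1 idx=1 pred=N actual=N -> ctr[1]=0
Ev 5: PC=4 idx=1 pred=N actual=T -> ctr[1]=1
Ev 6: PC=3 idx=0 pred=N actual=T -> ctr[0]=1
Ev 7: PC=3 idx=0 pred=N actual=T -> ctr[0]=2
Ev 8: PC=3 idx=0 pred=T actual=T -> ctr[0]=3
Ev 9: PC=1 idx=1 pred=N actual=N -> ctr[1]=0
Ev 10: PC=1 idx=1 pred=N actual=N -> ctr[1]=0
Ev 11: PC=4 idx=1 pred=N actual=T -> ctr[1]=1
Ev 12: PC=1 idx=1 pred=N actual=T -> ctr[1]=2
Ev 13: PC=4 idx=1 pred=T actual=N -> ctr[1]=1
Ev 14: PC=1 idx=1 pred=N actual=T -> ctr[1]=2

Answer: N N N N N N N T N N N N T N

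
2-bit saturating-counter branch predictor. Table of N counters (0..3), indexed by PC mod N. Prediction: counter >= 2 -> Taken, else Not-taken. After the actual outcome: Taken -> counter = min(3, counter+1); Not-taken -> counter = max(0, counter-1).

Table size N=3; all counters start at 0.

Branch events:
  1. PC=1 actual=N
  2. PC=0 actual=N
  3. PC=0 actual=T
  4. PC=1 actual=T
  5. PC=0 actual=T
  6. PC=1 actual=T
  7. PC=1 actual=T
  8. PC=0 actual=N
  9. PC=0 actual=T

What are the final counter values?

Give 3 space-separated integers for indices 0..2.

Answer: 2 3 0

Derivation:
Ev 1: PC=1 idx=1 pred=N actual=N -> ctr[1]=0
Ev 2: PC=0 idx=0 pred=N actual=N -> ctr[0]=0
Ev 3: PC=0 idx=0 pred=N actual=T -> ctr[0]=1
Ev 4: PC=1 idx=1 pred=N actual=T -> ctr[1]=1
Ev 5: PC=0 idx=0 pred=N actual=T -> ctr[0]=2
Ev 6: PC=1 idx=1 pred=N actual=T -> ctr[1]=2
Ev 7: PC=1 idx=1 pred=T actual=T -> ctr[1]=3
Ev 8: PC=0 idx=0 pred=T actual=N -> ctr[0]=1
Ev 9: PC=0 idx=0 pred=N actual=T -> ctr[0]=2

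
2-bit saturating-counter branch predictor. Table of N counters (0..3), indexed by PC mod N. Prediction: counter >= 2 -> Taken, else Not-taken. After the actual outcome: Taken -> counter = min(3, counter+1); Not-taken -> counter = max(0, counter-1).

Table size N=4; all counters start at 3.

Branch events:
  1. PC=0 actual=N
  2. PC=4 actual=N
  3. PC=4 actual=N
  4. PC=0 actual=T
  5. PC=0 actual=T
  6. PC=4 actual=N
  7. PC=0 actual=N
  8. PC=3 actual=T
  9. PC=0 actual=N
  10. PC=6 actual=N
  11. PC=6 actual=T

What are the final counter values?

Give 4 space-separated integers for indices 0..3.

Ev 1: PC=0 idx=0 pred=T actual=N -> ctr[0]=2
Ev 2: PC=4 idx=0 pred=T actual=N -> ctr[0]=1
Ev 3: PC=4 idx=0 pred=N actual=N -> ctr[0]=0
Ev 4: PC=0 idx=0 pred=N actual=T -> ctr[0]=1
Ev 5: PC=0 idx=0 pred=N actual=T -> ctr[0]=2
Ev 6: PC=4 idx=0 pred=T actual=N -> ctr[0]=1
Ev 7: PC=0 idx=0 pred=N actual=N -> ctr[0]=0
Ev 8: PC=3 idx=3 pred=T actual=T -> ctr[3]=3
Ev 9: PC=0 idx=0 pred=N actual=N -> ctr[0]=0
Ev 10: PC=6 idx=2 pred=T actual=N -> ctr[2]=2
Ev 11: PC=6 idx=2 pred=T actual=T -> ctr[2]=3

Answer: 0 3 3 3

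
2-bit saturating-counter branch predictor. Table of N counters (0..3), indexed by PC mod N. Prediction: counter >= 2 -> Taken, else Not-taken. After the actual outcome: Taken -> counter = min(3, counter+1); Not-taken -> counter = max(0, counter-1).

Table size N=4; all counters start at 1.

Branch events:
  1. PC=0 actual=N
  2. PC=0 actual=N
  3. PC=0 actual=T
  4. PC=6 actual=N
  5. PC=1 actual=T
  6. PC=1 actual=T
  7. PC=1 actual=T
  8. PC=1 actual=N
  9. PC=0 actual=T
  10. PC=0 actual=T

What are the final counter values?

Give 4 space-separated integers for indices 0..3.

Ev 1: PC=0 idx=0 pred=N actual=N -> ctr[0]=0
Ev 2: PC=0 idx=0 pred=N actual=N -> ctr[0]=0
Ev 3: PC=0 idx=0 pred=N actual=T -> ctr[0]=1
Ev 4: PC=6 idx=2 pred=N actual=N -> ctr[2]=0
Ev 5: PC=1 idx=1 pred=N actual=T -> ctr[1]=2
Ev 6: PC=1 idx=1 pred=T actual=T -> ctr[1]=3
Ev 7: PC=1 idx=1 pred=T actual=T -> ctr[1]=3
Ev 8: PC=1 idx=1 pred=T actual=N -> ctr[1]=2
Ev 9: PC=0 idx=0 pred=N actual=T -> ctr[0]=2
Ev 10: PC=0 idx=0 pred=T actual=T -> ctr[0]=3

Answer: 3 2 0 1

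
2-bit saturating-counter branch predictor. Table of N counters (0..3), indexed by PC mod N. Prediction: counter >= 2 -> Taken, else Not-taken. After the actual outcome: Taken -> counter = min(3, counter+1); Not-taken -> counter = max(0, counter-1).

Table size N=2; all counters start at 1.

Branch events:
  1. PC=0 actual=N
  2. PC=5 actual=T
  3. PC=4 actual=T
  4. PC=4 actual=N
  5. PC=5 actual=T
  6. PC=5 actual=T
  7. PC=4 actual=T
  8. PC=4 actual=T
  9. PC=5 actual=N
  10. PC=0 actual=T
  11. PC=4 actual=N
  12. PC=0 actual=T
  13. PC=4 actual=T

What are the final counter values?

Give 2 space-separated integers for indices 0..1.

Answer: 3 2

Derivation:
Ev 1: PC=0 idx=0 pred=N actual=N -> ctr[0]=0
Ev 2: PC=5 idx=1 pred=N actual=T -> ctr[1]=2
Ev 3: PC=4 idx=0 pred=N actual=T -> ctr[0]=1
Ev 4: PC=4 idx=0 pred=N actual=N -> ctr[0]=0
Ev 5: PC=5 idx=1 pred=T actual=T -> ctr[1]=3
Ev 6: PC=5 idx=1 pred=T actual=T -> ctr[1]=3
Ev 7: PC=4 idx=0 pred=N actual=T -> ctr[0]=1
Ev 8: PC=4 idx=0 pred=N actual=T -> ctr[0]=2
Ev 9: PC=5 idx=1 pred=T actual=N -> ctr[1]=2
Ev 10: PC=0 idx=0 pred=T actual=T -> ctr[0]=3
Ev 11: PC=4 idx=0 pred=T actual=N -> ctr[0]=2
Ev 12: PC=0 idx=0 pred=T actual=T -> ctr[0]=3
Ev 13: PC=4 idx=0 pred=T actual=T -> ctr[0]=3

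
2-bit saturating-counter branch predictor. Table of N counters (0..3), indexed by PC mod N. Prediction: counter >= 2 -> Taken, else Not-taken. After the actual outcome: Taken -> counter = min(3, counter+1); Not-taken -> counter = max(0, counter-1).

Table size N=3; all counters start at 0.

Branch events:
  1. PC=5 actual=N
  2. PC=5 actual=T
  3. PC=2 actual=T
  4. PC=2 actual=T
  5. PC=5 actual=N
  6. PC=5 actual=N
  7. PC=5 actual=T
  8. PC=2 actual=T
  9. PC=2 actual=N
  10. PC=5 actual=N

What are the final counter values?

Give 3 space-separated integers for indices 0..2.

Answer: 0 0 1

Derivation:
Ev 1: PC=5 idx=2 pred=N actual=N -> ctr[2]=0
Ev 2: PC=5 idx=2 pred=N actual=T -> ctr[2]=1
Ev 3: PC=2 idx=2 pred=N actual=T -> ctr[2]=2
Ev 4: PC=2 idx=2 pred=T actual=T -> ctr[2]=3
Ev 5: PC=5 idx=2 pred=T actual=N -> ctr[2]=2
Ev 6: PC=5 idx=2 pred=T actual=N -> ctr[2]=1
Ev 7: PC=5 idx=2 pred=N actual=T -> ctr[2]=2
Ev 8: PC=2 idx=2 pred=T actual=T -> ctr[2]=3
Ev 9: PC=2 idx=2 pred=T actual=N -> ctr[2]=2
Ev 10: PC=5 idx=2 pred=T actual=N -> ctr[2]=1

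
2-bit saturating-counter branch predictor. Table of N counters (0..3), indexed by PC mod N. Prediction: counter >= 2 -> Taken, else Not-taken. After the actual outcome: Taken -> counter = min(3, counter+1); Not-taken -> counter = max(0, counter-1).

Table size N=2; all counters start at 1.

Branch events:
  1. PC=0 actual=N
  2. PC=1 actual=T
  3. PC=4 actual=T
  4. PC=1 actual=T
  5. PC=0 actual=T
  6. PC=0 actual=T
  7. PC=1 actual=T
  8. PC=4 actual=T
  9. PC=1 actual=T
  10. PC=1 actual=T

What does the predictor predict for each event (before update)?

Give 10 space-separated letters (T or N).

Ev 1: PC=0 idx=0 pred=N actual=N -> ctr[0]=0
Ev 2: PC=1 idx=1 pred=N actual=T -> ctr[1]=2
Ev 3: PC=4 idx=0 pred=N actual=T -> ctr[0]=1
Ev 4: PC=1 idx=1 pred=T actual=T -> ctr[1]=3
Ev 5: PC=0 idx=0 pred=N actual=T -> ctr[0]=2
Ev 6: PC=0 idx=0 pred=T actual=T -> ctr[0]=3
Ev 7: PC=1 idx=1 pred=T actual=T -> ctr[1]=3
Ev 8: PC=4 idx=0 pred=T actual=T -> ctr[0]=3
Ev 9: PC=1 idx=1 pred=T actual=T -> ctr[1]=3
Ev 10: PC=1 idx=1 pred=T actual=T -> ctr[1]=3

Answer: N N N T N T T T T T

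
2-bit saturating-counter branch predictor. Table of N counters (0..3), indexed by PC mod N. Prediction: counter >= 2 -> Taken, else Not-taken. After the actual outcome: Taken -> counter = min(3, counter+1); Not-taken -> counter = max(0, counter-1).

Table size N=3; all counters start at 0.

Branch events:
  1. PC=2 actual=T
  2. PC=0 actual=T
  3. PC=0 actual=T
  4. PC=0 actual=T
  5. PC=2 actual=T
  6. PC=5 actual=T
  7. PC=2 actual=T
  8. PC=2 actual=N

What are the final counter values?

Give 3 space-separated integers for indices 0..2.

Ev 1: PC=2 idx=2 pred=N actual=T -> ctr[2]=1
Ev 2: PC=0 idx=0 pred=N actual=T -> ctr[0]=1
Ev 3: PC=0 idx=0 pred=N actual=T -> ctr[0]=2
Ev 4: PC=0 idx=0 pred=T actual=T -> ctr[0]=3
Ev 5: PC=2 idx=2 pred=N actual=T -> ctr[2]=2
Ev 6: PC=5 idx=2 pred=T actual=T -> ctr[2]=3
Ev 7: PC=2 idx=2 pred=T actual=T -> ctr[2]=3
Ev 8: PC=2 idx=2 pred=T actual=N -> ctr[2]=2

Answer: 3 0 2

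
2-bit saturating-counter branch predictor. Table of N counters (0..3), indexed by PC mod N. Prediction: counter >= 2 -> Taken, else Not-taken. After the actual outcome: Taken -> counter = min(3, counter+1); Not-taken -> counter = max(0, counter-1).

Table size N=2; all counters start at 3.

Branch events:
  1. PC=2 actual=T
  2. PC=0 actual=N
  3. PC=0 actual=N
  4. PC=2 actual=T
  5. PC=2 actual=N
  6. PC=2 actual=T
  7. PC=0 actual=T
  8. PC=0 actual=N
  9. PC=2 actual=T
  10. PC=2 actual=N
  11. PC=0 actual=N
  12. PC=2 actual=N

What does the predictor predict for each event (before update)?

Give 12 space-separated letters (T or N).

Ev 1: PC=2 idx=0 pred=T actual=T -> ctr[0]=3
Ev 2: PC=0 idx=0 pred=T actual=N -> ctr[0]=2
Ev 3: PC=0 idx=0 pred=T actual=N -> ctr[0]=1
Ev 4: PC=2 idx=0 pred=N actual=T -> ctr[0]=2
Ev 5: PC=2 idx=0 pred=T actual=N -> ctr[0]=1
Ev 6: PC=2 idx=0 pred=N actual=T -> ctr[0]=2
Ev 7: PC=0 idx=0 pred=T actual=T -> ctr[0]=3
Ev 8: PC=0 idx=0 pred=T actual=N -> ctr[0]=2
Ev 9: PC=2 idx=0 pred=T actual=T -> ctr[0]=3
Ev 10: PC=2 idx=0 pred=T actual=N -> ctr[0]=2
Ev 11: PC=0 idx=0 pred=T actual=N -> ctr[0]=1
Ev 12: PC=2 idx=0 pred=N actual=N -> ctr[0]=0

Answer: T T T N T N T T T T T N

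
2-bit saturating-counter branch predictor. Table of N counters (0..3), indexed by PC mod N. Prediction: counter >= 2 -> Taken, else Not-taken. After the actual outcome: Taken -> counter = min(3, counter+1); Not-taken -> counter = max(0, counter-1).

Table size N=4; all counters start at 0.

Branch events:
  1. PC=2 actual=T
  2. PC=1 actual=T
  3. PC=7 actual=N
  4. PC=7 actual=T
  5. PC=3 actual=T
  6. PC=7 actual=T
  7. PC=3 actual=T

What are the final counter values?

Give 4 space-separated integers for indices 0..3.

Ev 1: PC=2 idx=2 pred=N actual=T -> ctr[2]=1
Ev 2: PC=1 idx=1 pred=N actual=T -> ctr[1]=1
Ev 3: PC=7 idx=3 pred=N actual=N -> ctr[3]=0
Ev 4: PC=7 idx=3 pred=N actual=T -> ctr[3]=1
Ev 5: PC=3 idx=3 pred=N actual=T -> ctr[3]=2
Ev 6: PC=7 idx=3 pred=T actual=T -> ctr[3]=3
Ev 7: PC=3 idx=3 pred=T actual=T -> ctr[3]=3

Answer: 0 1 1 3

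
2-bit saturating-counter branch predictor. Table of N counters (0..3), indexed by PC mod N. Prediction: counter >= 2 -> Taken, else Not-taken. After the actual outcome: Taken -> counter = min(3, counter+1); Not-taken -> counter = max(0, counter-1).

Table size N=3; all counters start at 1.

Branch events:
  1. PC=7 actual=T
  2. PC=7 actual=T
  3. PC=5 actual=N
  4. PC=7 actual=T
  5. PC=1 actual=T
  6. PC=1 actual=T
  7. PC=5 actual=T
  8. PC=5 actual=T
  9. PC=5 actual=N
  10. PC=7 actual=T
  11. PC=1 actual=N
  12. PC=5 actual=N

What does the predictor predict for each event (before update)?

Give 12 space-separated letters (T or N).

Answer: N T N T T T N N T T T N

Derivation:
Ev 1: PC=7 idx=1 pred=N actual=T -> ctr[1]=2
Ev 2: PC=7 idx=1 pred=T actual=T -> ctr[1]=3
Ev 3: PC=5 idx=2 pred=N actual=N -> ctr[2]=0
Ev 4: PC=7 idx=1 pred=T actual=T -> ctr[1]=3
Ev 5: PC=1 idx=1 pred=T actual=T -> ctr[1]=3
Ev 6: PC=1 idx=1 pred=T actual=T -> ctr[1]=3
Ev 7: PC=5 idx=2 pred=N actual=T -> ctr[2]=1
Ev 8: PC=5 idx=2 pred=N actual=T -> ctr[2]=2
Ev 9: PC=5 idx=2 pred=T actual=N -> ctr[2]=1
Ev 10: PC=7 idx=1 pred=T actual=T -> ctr[1]=3
Ev 11: PC=1 idx=1 pred=T actual=N -> ctr[1]=2
Ev 12: PC=5 idx=2 pred=N actual=N -> ctr[2]=0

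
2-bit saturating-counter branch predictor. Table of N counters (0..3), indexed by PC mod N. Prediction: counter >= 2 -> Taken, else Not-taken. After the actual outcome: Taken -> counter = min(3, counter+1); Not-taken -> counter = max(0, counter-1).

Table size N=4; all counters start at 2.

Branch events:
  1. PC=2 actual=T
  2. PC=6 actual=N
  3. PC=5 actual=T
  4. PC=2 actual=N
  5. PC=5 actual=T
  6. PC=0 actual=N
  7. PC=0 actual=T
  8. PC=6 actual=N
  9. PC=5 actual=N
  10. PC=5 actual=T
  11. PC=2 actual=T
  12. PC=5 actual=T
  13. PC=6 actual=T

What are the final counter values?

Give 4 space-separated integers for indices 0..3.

Ev 1: PC=2 idx=2 pred=T actual=T -> ctr[2]=3
Ev 2: PC=6 idx=2 pred=T actual=N -> ctr[2]=2
Ev 3: PC=5 idx=1 pred=T actual=T -> ctr[1]=3
Ev 4: PC=2 idx=2 pred=T actual=N -> ctr[2]=1
Ev 5: PC=5 idx=1 pred=T actual=T -> ctr[1]=3
Ev 6: PC=0 idx=0 pred=T actual=N -> ctr[0]=1
Ev 7: PC=0 idx=0 pred=N actual=T -> ctr[0]=2
Ev 8: PC=6 idx=2 pred=N actual=N -> ctr[2]=0
Ev 9: PC=5 idx=1 pred=T actual=N -> ctr[1]=2
Ev 10: PC=5 idx=1 pred=T actual=T -> ctr[1]=3
Ev 11: PC=2 idx=2 pred=N actual=T -> ctr[2]=1
Ev 12: PC=5 idx=1 pred=T actual=T -> ctr[1]=3
Ev 13: PC=6 idx=2 pred=N actual=T -> ctr[2]=2

Answer: 2 3 2 2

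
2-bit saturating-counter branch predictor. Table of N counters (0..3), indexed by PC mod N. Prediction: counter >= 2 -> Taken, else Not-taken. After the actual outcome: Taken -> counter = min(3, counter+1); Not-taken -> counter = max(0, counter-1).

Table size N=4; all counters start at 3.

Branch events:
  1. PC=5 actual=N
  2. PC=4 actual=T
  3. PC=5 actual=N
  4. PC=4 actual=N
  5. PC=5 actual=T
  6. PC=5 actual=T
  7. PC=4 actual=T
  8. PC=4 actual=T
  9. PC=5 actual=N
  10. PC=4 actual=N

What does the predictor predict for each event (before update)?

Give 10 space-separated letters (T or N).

Answer: T T T T N T T T T T

Derivation:
Ev 1: PC=5 idx=1 pred=T actual=N -> ctr[1]=2
Ev 2: PC=4 idx=0 pred=T actual=T -> ctr[0]=3
Ev 3: PC=5 idx=1 pred=T actual=N -> ctr[1]=1
Ev 4: PC=4 idx=0 pred=T actual=N -> ctr[0]=2
Ev 5: PC=5 idx=1 pred=N actual=T -> ctr[1]=2
Ev 6: PC=5 idx=1 pred=T actual=T -> ctr[1]=3
Ev 7: PC=4 idx=0 pred=T actual=T -> ctr[0]=3
Ev 8: PC=4 idx=0 pred=T actual=T -> ctr[0]=3
Ev 9: PC=5 idx=1 pred=T actual=N -> ctr[1]=2
Ev 10: PC=4 idx=0 pred=T actual=N -> ctr[0]=2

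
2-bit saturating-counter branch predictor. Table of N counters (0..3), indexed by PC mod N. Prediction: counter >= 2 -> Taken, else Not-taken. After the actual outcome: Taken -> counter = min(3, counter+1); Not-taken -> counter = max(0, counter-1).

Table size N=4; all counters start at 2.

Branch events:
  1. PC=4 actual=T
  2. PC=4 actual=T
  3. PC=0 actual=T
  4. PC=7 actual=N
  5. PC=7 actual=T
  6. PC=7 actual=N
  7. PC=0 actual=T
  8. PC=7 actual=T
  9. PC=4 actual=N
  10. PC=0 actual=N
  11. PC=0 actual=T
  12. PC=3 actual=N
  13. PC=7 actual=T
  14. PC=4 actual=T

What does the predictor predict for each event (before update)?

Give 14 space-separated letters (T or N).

Answer: T T T T N T T N T T N T N T

Derivation:
Ev 1: PC=4 idx=0 pred=T actual=T -> ctr[0]=3
Ev 2: PC=4 idx=0 pred=T actual=T -> ctr[0]=3
Ev 3: PC=0 idx=0 pred=T actual=T -> ctr[0]=3
Ev 4: PC=7 idx=3 pred=T actual=N -> ctr[3]=1
Ev 5: PC=7 idx=3 pred=N actual=T -> ctr[3]=2
Ev 6: PC=7 idx=3 pred=T actual=N -> ctr[3]=1
Ev 7: PC=0 idx=0 pred=T actual=T -> ctr[0]=3
Ev 8: PC=7 idx=3 pred=N actual=T -> ctr[3]=2
Ev 9: PC=4 idx=0 pred=T actual=N -> ctr[0]=2
Ev 10: PC=0 idx=0 pred=T actual=N -> ctr[0]=1
Ev 11: PC=0 idx=0 pred=N actual=T -> ctr[0]=2
Ev 12: PC=3 idx=3 pred=T actual=N -> ctr[3]=1
Ev 13: PC=7 idx=3 pred=N actual=T -> ctr[3]=2
Ev 14: PC=4 idx=0 pred=T actual=T -> ctr[0]=3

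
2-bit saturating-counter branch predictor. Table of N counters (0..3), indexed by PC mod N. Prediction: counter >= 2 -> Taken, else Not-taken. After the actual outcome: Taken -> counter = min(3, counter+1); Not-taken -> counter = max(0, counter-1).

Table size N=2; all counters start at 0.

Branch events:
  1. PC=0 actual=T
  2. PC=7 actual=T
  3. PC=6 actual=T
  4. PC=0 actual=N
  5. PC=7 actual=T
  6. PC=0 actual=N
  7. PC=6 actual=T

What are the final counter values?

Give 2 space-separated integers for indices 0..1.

Answer: 1 2

Derivation:
Ev 1: PC=0 idx=0 pred=N actual=T -> ctr[0]=1
Ev 2: PC=7 idx=1 pred=N actual=T -> ctr[1]=1
Ev 3: PC=6 idx=0 pred=N actual=T -> ctr[0]=2
Ev 4: PC=0 idx=0 pred=T actual=N -> ctr[0]=1
Ev 5: PC=7 idx=1 pred=N actual=T -> ctr[1]=2
Ev 6: PC=0 idx=0 pred=N actual=N -> ctr[0]=0
Ev 7: PC=6 idx=0 pred=N actual=T -> ctr[0]=1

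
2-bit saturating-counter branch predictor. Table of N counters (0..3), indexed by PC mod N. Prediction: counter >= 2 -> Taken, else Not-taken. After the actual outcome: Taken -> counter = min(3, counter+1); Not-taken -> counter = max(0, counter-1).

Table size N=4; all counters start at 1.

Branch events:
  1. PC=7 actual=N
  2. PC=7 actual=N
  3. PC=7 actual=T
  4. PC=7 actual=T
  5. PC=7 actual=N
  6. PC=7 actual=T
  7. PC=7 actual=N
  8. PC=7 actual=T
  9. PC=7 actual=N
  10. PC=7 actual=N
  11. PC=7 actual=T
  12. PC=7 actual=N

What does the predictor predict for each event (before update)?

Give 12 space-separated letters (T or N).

Ev 1: PC=7 idx=3 pred=N actual=N -> ctr[3]=0
Ev 2: PC=7 idx=3 pred=N actual=N -> ctr[3]=0
Ev 3: PC=7 idx=3 pred=N actual=T -> ctr[3]=1
Ev 4: PC=7 idx=3 pred=N actual=T -> ctr[3]=2
Ev 5: PC=7 idx=3 pred=T actual=N -> ctr[3]=1
Ev 6: PC=7 idx=3 pred=N actual=T -> ctr[3]=2
Ev 7: PC=7 idx=3 pred=T actual=N -> ctr[3]=1
Ev 8: PC=7 idx=3 pred=N actual=T -> ctr[3]=2
Ev 9: PC=7 idx=3 pred=T actual=N -> ctr[3]=1
Ev 10: PC=7 idx=3 pred=N actual=N -> ctr[3]=0
Ev 11: PC=7 idx=3 pred=N actual=T -> ctr[3]=1
Ev 12: PC=7 idx=3 pred=N actual=N -> ctr[3]=0

Answer: N N N N T N T N T N N N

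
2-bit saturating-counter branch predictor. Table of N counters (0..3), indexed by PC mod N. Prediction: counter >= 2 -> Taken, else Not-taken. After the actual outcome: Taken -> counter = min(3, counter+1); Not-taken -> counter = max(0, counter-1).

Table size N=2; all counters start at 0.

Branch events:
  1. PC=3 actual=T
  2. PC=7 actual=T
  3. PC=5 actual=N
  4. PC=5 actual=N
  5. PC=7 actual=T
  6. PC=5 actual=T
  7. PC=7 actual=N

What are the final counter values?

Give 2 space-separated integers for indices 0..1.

Ev 1: PC=3 idx=1 pred=N actual=T -> ctr[1]=1
Ev 2: PC=7 idx=1 pred=N actual=T -> ctr[1]=2
Ev 3: PC=5 idx=1 pred=T actual=N -> ctr[1]=1
Ev 4: PC=5 idx=1 pred=N actual=N -> ctr[1]=0
Ev 5: PC=7 idx=1 pred=N actual=T -> ctr[1]=1
Ev 6: PC=5 idx=1 pred=N actual=T -> ctr[1]=2
Ev 7: PC=7 idx=1 pred=T actual=N -> ctr[1]=1

Answer: 0 1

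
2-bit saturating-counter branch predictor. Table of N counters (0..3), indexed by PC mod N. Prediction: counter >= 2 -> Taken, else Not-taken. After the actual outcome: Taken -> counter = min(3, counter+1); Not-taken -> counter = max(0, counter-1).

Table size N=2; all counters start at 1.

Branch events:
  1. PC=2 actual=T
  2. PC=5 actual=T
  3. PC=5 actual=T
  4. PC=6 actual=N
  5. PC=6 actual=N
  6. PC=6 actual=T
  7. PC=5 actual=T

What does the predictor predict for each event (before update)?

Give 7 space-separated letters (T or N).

Answer: N N T T N N T

Derivation:
Ev 1: PC=2 idx=0 pred=N actual=T -> ctr[0]=2
Ev 2: PC=5 idx=1 pred=N actual=T -> ctr[1]=2
Ev 3: PC=5 idx=1 pred=T actual=T -> ctr[1]=3
Ev 4: PC=6 idx=0 pred=T actual=N -> ctr[0]=1
Ev 5: PC=6 idx=0 pred=N actual=N -> ctr[0]=0
Ev 6: PC=6 idx=0 pred=N actual=T -> ctr[0]=1
Ev 7: PC=5 idx=1 pred=T actual=T -> ctr[1]=3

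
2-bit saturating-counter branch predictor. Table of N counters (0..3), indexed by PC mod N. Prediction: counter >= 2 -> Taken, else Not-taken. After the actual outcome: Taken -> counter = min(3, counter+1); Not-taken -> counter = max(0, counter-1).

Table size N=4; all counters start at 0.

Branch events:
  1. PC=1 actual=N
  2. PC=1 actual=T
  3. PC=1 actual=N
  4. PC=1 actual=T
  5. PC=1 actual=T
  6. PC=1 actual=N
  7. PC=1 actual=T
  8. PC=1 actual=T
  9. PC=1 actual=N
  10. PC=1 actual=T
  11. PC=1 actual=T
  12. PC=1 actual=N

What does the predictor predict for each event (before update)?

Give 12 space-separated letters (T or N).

Ev 1: PC=1 idx=1 pred=N actual=N -> ctr[1]=0
Ev 2: PC=1 idx=1 pred=N actual=T -> ctr[1]=1
Ev 3: PC=1 idx=1 pred=N actual=N -> ctr[1]=0
Ev 4: PC=1 idx=1 pred=N actual=T -> ctr[1]=1
Ev 5: PC=1 idx=1 pred=N actual=T -> ctr[1]=2
Ev 6: PC=1 idx=1 pred=T actual=N -> ctr[1]=1
Ev 7: PC=1 idx=1 pred=N actual=T -> ctr[1]=2
Ev 8: PC=1 idx=1 pred=T actual=T -> ctr[1]=3
Ev 9: PC=1 idx=1 pred=T actual=N -> ctr[1]=2
Ev 10: PC=1 idx=1 pred=T actual=T -> ctr[1]=3
Ev 11: PC=1 idx=1 pred=T actual=T -> ctr[1]=3
Ev 12: PC=1 idx=1 pred=T actual=N -> ctr[1]=2

Answer: N N N N N T N T T T T T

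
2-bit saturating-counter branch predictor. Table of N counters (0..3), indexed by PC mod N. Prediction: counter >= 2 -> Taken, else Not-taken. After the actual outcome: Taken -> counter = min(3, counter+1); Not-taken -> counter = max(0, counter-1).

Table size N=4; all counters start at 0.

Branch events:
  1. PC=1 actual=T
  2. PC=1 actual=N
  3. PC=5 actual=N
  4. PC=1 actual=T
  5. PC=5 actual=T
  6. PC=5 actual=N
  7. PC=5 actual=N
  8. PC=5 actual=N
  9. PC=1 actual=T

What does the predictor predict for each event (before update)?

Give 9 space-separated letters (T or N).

Ev 1: PC=1 idx=1 pred=N actual=T -> ctr[1]=1
Ev 2: PC=1 idx=1 pred=N actual=N -> ctr[1]=0
Ev 3: PC=5 idx=1 pred=N actual=N -> ctr[1]=0
Ev 4: PC=1 idx=1 pred=N actual=T -> ctr[1]=1
Ev 5: PC=5 idx=1 pred=N actual=T -> ctr[1]=2
Ev 6: PC=5 idx=1 pred=T actual=N -> ctr[1]=1
Ev 7: PC=5 idx=1 pred=N actual=N -> ctr[1]=0
Ev 8: PC=5 idx=1 pred=N actual=N -> ctr[1]=0
Ev 9: PC=1 idx=1 pred=N actual=T -> ctr[1]=1

Answer: N N N N N T N N N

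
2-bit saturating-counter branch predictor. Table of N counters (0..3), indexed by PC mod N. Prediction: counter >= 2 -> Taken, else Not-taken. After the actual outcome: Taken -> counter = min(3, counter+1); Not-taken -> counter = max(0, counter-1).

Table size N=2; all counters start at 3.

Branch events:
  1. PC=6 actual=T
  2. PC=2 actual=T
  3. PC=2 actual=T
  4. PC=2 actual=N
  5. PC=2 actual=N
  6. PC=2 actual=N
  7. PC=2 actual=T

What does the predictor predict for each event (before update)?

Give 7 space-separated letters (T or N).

Ev 1: PC=6 idx=0 pred=T actual=T -> ctr[0]=3
Ev 2: PC=2 idx=0 pred=T actual=T -> ctr[0]=3
Ev 3: PC=2 idx=0 pred=T actual=T -> ctr[0]=3
Ev 4: PC=2 idx=0 pred=T actual=N -> ctr[0]=2
Ev 5: PC=2 idx=0 pred=T actual=N -> ctr[0]=1
Ev 6: PC=2 idx=0 pred=N actual=N -> ctr[0]=0
Ev 7: PC=2 idx=0 pred=N actual=T -> ctr[0]=1

Answer: T T T T T N N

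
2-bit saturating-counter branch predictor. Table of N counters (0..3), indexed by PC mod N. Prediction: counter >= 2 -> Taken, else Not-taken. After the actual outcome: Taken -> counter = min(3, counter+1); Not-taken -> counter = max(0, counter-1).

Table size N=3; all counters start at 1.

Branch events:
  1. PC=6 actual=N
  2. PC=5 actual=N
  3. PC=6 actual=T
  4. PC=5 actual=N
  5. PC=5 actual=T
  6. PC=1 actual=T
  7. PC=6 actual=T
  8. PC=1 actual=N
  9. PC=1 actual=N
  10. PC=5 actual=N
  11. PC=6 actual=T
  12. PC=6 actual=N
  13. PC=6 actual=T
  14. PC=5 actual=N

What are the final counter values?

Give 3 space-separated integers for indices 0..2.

Answer: 3 0 0

Derivation:
Ev 1: PC=6 idx=0 pred=N actual=N -> ctr[0]=0
Ev 2: PC=5 idx=2 pred=N actual=N -> ctr[2]=0
Ev 3: PC=6 idx=0 pred=N actual=T -> ctr[0]=1
Ev 4: PC=5 idx=2 pred=N actual=N -> ctr[2]=0
Ev 5: PC=5 idx=2 pred=N actual=T -> ctr[2]=1
Ev 6: PC=1 idx=1 pred=N actual=T -> ctr[1]=2
Ev 7: PC=6 idx=0 pred=N actual=T -> ctr[0]=2
Ev 8: PC=1 idx=1 pred=T actual=N -> ctr[1]=1
Ev 9: PC=1 idx=1 pred=N actual=N -> ctr[1]=0
Ev 10: PC=5 idx=2 pred=N actual=N -> ctr[2]=0
Ev 11: PC=6 idx=0 pred=T actual=T -> ctr[0]=3
Ev 12: PC=6 idx=0 pred=T actual=N -> ctr[0]=2
Ev 13: PC=6 idx=0 pred=T actual=T -> ctr[0]=3
Ev 14: PC=5 idx=2 pred=N actual=N -> ctr[2]=0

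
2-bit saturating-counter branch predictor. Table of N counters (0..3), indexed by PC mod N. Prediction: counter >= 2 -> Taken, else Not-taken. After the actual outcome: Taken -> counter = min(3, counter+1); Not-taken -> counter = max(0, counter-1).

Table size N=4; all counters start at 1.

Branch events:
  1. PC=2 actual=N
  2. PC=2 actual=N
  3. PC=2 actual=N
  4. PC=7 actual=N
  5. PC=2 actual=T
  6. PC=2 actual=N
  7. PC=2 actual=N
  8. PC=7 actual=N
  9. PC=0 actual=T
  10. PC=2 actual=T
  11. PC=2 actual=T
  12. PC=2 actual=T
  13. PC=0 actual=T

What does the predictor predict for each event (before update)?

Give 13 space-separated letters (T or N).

Answer: N N N N N N N N N N N T T

Derivation:
Ev 1: PC=2 idx=2 pred=N actual=N -> ctr[2]=0
Ev 2: PC=2 idx=2 pred=N actual=N -> ctr[2]=0
Ev 3: PC=2 idx=2 pred=N actual=N -> ctr[2]=0
Ev 4: PC=7 idx=3 pred=N actual=N -> ctr[3]=0
Ev 5: PC=2 idx=2 pred=N actual=T -> ctr[2]=1
Ev 6: PC=2 idx=2 pred=N actual=N -> ctr[2]=0
Ev 7: PC=2 idx=2 pred=N actual=N -> ctr[2]=0
Ev 8: PC=7 idx=3 pred=N actual=N -> ctr[3]=0
Ev 9: PC=0 idx=0 pred=N actual=T -> ctr[0]=2
Ev 10: PC=2 idx=2 pred=N actual=T -> ctr[2]=1
Ev 11: PC=2 idx=2 pred=N actual=T -> ctr[2]=2
Ev 12: PC=2 idx=2 pred=T actual=T -> ctr[2]=3
Ev 13: PC=0 idx=0 pred=T actual=T -> ctr[0]=3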